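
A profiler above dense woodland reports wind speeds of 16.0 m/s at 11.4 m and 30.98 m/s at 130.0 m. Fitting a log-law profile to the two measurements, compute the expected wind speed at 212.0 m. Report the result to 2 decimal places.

33.99 m/s

Log law: V ∝ ln(z/z₀). From the pair, with r = V₁/V₂ = 0.51646,
ln z₀ = (ln z₁ − r·ln z₂)/(1 − r) = (2.4336 − 0.51646×4.8675)/0.48354 = -0.1660 → z₀ = 0.8470 m
V₃ = V₁ · ln(z₃/z₀)/ln(z₁/z₀) = 16.0 × 5.5226/2.5996 = 33.9900 m/s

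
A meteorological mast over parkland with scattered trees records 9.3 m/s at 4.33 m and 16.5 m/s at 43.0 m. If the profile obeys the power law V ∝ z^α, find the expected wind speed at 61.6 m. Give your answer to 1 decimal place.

First find α: α = ln(V₂/V₁)/ln(z₂/z₁) = ln(16.5/9.3)/ln(43.0/4.33) = 0.57335/2.29563 = 0.2498
Extrapolate from 43.0 m to 61.6 m: V₃ = 16.5 × (61.6/43.0)^0.2498 = 16.5 × 1.0939 = 18.0499 m/s

18.0 m/s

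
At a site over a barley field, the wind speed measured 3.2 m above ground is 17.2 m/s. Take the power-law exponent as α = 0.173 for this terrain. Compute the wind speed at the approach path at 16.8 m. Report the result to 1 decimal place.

22.9 m/s

Power-law profile: V₂ = V₁ · (z₂/z₁)^α
V₂ = 17.2 × (16.8/3.2)^0.173 = 17.2 × (5.2500)^0.173
    = 17.2 × 1.3323 = 22.9148 m/s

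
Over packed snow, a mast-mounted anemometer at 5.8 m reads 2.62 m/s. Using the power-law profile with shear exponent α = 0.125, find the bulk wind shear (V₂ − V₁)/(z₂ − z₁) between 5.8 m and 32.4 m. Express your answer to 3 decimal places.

0.024 m/s/m

Power law: V₂ = V₁ · (z₂/z₁)^α = 2.62 × (5.5862)^0.125 = 3.2486 m/s
ΔV/Δz = (3.2486 − 2.62)/(32.4 − 5.8) = 0.6286/26.6000 = 0.02363 m/s/m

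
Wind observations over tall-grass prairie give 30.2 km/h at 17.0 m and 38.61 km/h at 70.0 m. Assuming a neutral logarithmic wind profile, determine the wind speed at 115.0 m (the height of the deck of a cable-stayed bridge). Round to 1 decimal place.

Log law: V ∝ ln(z/z₀). From the pair, with r = V₁/V₂ = 0.78218,
ln z₀ = (ln z₁ − r·ln z₂)/(1 − r) = (2.8332 − 0.78218×4.2485)/0.21782 = -2.2490 → z₀ = 0.1055 m
V₃ = V₁ · ln(z₃/z₀)/ln(z₁/z₀) = 30.2 × 6.9939/5.0822 = 41.5600 km/h

41.6 km/h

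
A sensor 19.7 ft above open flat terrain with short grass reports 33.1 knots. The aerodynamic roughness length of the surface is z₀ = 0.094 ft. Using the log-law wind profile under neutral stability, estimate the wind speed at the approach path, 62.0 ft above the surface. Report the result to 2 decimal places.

Log law: V(z) ∝ ln(z/z₀), so V₂/V₁ = ln(z₂/z₀) / ln(z₁/z₀).
ln(62.0/0.094) = 6.4916, ln(19.7/0.094) = 5.3451
V₂ = 33.1 × 6.4916/5.3451 = 33.1 × 1.2145 = 40.1999 knots

40.20 knots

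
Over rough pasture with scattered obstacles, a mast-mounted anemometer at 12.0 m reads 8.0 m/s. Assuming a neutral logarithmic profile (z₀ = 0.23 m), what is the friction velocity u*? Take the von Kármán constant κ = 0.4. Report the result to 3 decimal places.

Log law: V(z) = (u*/κ) · ln(z/z₀) ⇒ u* = κ · V / ln(z/z₀)
u* = 0.4 × 8.0 / ln(12.0/0.23) = 0.4 × 8.0 / 3.9546
   = 3.2000 / 3.9546 = 0.8092 m/s

u* ≈ 0.809 m/s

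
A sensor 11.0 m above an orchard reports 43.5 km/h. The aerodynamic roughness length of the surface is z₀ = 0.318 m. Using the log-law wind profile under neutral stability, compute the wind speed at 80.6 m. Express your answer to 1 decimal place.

67.9 km/h

Log law: V(z) ∝ ln(z/z₀), so V₂/V₁ = ln(z₂/z₀) / ln(z₁/z₀).
ln(80.6/0.318) = 5.5352, ln(11.0/0.318) = 3.5436
V₂ = 43.5 × 5.5352/3.5436 = 43.5 × 1.5620 = 67.9482 km/h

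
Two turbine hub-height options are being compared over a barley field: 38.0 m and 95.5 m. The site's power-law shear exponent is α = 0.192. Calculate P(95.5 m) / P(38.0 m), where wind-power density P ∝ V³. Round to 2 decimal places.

Speed ratio: V_B/V_A = (z_B/z_A)^α = (95.5/38.0)^0.192 = (2.5132)^0.192 = 1.19355
Power-density ratio: P_B/P_A = (V_B/V_A)³ = (1.19355)³ = 1.70030

1.70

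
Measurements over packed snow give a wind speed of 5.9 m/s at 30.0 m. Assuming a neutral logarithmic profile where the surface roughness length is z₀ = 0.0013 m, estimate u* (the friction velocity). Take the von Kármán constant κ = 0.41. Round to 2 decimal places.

Log law: V(z) = (u*/κ) · ln(z/z₀) ⇒ u* = κ · V / ln(z/z₀)
u* = 0.41 × 5.9 / ln(30.0/0.0013) = 0.41 × 5.9 / 10.0466
   = 2.4190 / 10.0466 = 0.2408 m/s

u* ≈ 0.24 m/s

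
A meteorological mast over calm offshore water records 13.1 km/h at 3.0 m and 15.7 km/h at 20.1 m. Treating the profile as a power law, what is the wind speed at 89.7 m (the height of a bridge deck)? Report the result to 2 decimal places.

First find α: α = ln(V₂/V₁)/ln(z₂/z₁) = ln(15.7/13.1)/ln(20.1/3.0) = 0.18105/1.90211 = 0.0952
Extrapolate from 20.1 m to 89.7 m: V₃ = 15.7 × (89.7/20.1)^0.0952 = 15.7 × 1.1530 = 18.1022 km/h

18.10 km/h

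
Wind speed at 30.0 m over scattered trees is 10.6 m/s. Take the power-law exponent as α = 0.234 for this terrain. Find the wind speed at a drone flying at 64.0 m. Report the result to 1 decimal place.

Power-law profile: V₂ = V₁ · (z₂/z₁)^α
V₂ = 10.6 × (64.0/30.0)^0.234 = 10.6 × (2.1333)^0.234
    = 10.6 × 1.1940 = 12.6563 m/s

12.7 m/s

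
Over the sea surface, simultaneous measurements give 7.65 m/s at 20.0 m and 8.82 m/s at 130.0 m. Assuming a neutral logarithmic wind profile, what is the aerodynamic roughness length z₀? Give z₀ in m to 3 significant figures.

Log law: V(z) ∝ ln(z/z₀). With r = V₁/V₂ = 7.65/8.82 = 0.86735,
r · ln(z₂/z₀) = ln(z₁/z₀) ⇒ ln z₀ = (ln z₁ − r·ln z₂)/(1 − r)
ln z₀ = (2.99573 − 0.86735×4.86753) / 0.13265 = -9.2430
z₀ = exp(-9.2430) = 0.00009679 m

z₀ ≈ 0.0000968 m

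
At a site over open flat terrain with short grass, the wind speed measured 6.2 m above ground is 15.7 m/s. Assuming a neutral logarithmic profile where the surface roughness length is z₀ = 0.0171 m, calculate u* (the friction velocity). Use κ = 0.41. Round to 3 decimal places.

u* ≈ 1.092 m/s

Log law: V(z) = (u*/κ) · ln(z/z₀) ⇒ u* = κ · V / ln(z/z₀)
u* = 0.41 × 15.7 / ln(6.2/0.0171) = 0.41 × 15.7 / 5.8932
   = 6.4370 / 5.8932 = 1.0923 m/s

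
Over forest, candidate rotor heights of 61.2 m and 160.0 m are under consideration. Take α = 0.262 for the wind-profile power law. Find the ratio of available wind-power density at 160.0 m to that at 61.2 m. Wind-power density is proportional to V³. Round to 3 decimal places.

Speed ratio: V_B/V_A = (z_B/z_A)^α = (160.0/61.2)^0.262 = (2.6144)^0.262 = 1.28632
Power-density ratio: P_B/P_A = (V_B/V_A)³ = (1.28632)³ = 2.12839

2.128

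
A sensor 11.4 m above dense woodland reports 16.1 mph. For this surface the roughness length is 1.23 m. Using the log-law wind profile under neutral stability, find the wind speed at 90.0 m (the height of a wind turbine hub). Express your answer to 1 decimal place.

31.0 mph

Log law: V(z) ∝ ln(z/z₀), so V₂/V₁ = ln(z₂/z₀) / ln(z₁/z₀).
ln(90.0/1.23) = 4.2928, ln(11.4/1.23) = 2.2266
V₂ = 16.1 × 4.2928/2.2266 = 16.1 × 1.9280 = 31.0402 mph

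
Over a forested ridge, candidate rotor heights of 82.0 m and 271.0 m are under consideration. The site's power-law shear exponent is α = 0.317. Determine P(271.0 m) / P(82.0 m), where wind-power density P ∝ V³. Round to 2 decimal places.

Speed ratio: V_B/V_A = (z_B/z_A)^α = (271.0/82.0)^0.317 = (3.3049)^0.317 = 1.46074
Power-density ratio: P_B/P_A = (V_B/V_A)³ = (1.46074)³ = 3.11686

3.12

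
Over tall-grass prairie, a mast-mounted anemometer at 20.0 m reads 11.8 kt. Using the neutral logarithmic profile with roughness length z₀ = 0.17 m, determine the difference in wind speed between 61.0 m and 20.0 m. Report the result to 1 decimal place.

2.8 kt

Log law: V₂ = V₁ · ln(z₂/z₀)/ln(z₁/z₀) = 11.8 × 5.8828/4.7677 = 14.5600 kt
ΔV = 14.5600 − 11.8 = 2.7600 kt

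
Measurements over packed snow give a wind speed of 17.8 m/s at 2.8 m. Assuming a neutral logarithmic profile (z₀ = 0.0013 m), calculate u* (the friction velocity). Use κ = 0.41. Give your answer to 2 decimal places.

u* ≈ 0.95 m/s

Log law: V(z) = (u*/κ) · ln(z/z₀) ⇒ u* = κ · V / ln(z/z₀)
u* = 0.41 × 17.8 / ln(2.8/0.0013) = 0.41 × 17.8 / 7.6750
   = 7.2980 / 7.6750 = 0.9509 m/s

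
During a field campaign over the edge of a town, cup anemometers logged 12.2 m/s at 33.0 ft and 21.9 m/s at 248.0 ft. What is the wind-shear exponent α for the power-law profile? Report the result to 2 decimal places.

α ≈ 0.29

Power law: V₂/V₁ = (z₂/z₁)^α ⇒ α = ln(V₂/V₁) / ln(z₂/z₁)
α = ln(21.9/12.2) / ln(248.0/33.0) = ln(1.7951) / ln(7.5152)
  = 0.58505 / 2.01692 = 0.29007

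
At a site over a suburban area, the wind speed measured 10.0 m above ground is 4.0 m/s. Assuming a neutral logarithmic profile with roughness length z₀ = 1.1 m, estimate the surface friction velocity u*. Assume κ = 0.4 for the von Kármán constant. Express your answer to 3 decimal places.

Log law: V(z) = (u*/κ) · ln(z/z₀) ⇒ u* = κ · V / ln(z/z₀)
u* = 0.4 × 4.0 / ln(10.0/1.1) = 0.4 × 4.0 / 2.2073
   = 1.6000 / 2.2073 = 0.7249 m/s

u* ≈ 0.725 m/s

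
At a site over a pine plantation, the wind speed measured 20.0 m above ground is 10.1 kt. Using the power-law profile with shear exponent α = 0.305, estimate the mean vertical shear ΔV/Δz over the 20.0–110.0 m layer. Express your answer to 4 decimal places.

0.0765 kt/m

Power law: V₂ = V₁ · (z₂/z₁)^α = 10.1 × (5.5000)^0.305 = 16.9876 kt
ΔV/Δz = (16.9876 − 10.1)/(110.0 − 20.0) = 6.8876/90.0000 = 0.07653 kt/m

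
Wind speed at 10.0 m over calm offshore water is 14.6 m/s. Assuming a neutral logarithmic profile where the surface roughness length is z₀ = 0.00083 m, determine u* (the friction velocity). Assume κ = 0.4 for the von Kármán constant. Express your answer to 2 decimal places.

u* ≈ 0.62 m/s

Log law: V(z) = (u*/κ) · ln(z/z₀) ⇒ u* = κ · V / ln(z/z₀)
u* = 0.4 × 14.6 / ln(10.0/0.00083) = 0.4 × 14.6 / 9.3967
   = 5.8400 / 9.3967 = 0.6215 m/s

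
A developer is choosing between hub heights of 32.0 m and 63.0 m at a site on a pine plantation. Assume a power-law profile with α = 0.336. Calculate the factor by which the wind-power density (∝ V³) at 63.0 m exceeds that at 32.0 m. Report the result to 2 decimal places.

1.98

Speed ratio: V_B/V_A = (z_B/z_A)^α = (63.0/32.0)^0.336 = (1.9688)^0.336 = 1.25559
Power-density ratio: P_B/P_A = (V_B/V_A)³ = (1.25559)³ = 1.97945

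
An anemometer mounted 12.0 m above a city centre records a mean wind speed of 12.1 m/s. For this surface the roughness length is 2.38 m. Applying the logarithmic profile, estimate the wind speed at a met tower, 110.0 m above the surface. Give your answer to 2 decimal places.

28.67 m/s

Log law: V(z) ∝ ln(z/z₀), so V₂/V₁ = ln(z₂/z₀) / ln(z₁/z₀).
ln(110.0/2.38) = 3.8334, ln(12.0/2.38) = 1.6178
V₂ = 12.1 × 3.8334/1.6178 = 12.1 × 2.3695 = 28.6709 m/s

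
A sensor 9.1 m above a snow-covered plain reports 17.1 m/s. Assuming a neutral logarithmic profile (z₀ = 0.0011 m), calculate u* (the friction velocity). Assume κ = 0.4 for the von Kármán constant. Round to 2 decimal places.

Log law: V(z) = (u*/κ) · ln(z/z₀) ⇒ u* = κ · V / ln(z/z₀)
u* = 0.4 × 17.1 / ln(9.1/0.0011) = 0.4 × 17.1 / 9.0207
   = 6.8400 / 9.0207 = 0.7583 m/s

u* ≈ 0.76 m/s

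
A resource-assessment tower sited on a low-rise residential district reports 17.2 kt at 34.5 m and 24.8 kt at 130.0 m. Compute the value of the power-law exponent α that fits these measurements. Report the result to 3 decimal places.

Power law: V₂/V₁ = (z₂/z₁)^α ⇒ α = ln(V₂/V₁) / ln(z₂/z₁)
α = ln(24.8/17.2) / ln(130.0/34.5) = ln(1.4419) / ln(3.7681)
  = 0.36593 / 1.32658 = 0.27585

α ≈ 0.276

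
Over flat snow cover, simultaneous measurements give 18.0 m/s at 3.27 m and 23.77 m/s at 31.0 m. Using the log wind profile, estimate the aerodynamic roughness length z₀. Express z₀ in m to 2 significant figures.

z₀ ≈ 0.0029 m

Log law: V(z) ∝ ln(z/z₀). With r = V₁/V₂ = 18.0/23.77 = 0.75726,
r · ln(z₂/z₀) = ln(z₁/z₀) ⇒ ln z₀ = (ln z₁ − r·ln z₂)/(1 − r)
ln z₀ = (1.18479 − 0.75726×3.43399) / 0.24274 = -5.8318
z₀ = exp(-5.8318) = 0.002933 m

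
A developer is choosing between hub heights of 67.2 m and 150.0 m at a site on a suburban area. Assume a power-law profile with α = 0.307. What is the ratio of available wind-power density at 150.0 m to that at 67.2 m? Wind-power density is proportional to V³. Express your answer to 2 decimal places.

2.09

Speed ratio: V_B/V_A = (z_B/z_A)^α = (150.0/67.2)^0.307 = (2.2321)^0.307 = 1.27955
Power-density ratio: P_B/P_A = (V_B/V_A)³ = (1.27955)³ = 2.09495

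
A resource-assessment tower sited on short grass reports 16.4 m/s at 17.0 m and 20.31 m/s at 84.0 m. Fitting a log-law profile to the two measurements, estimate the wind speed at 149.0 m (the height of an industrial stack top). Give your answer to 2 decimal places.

21.71 m/s

Log law: V ∝ ln(z/z₀). From the pair, with r = V₁/V₂ = 0.80748,
ln z₀ = (ln z₁ − r·ln z₂)/(1 − r) = (2.8332 − 0.80748×4.4308)/0.19252 = -3.8677 → z₀ = 0.02091 m
V₃ = V₁ · ln(z₃/z₀)/ln(z₁/z₀) = 16.4 × 8.8717/6.7009 = 21.7127 m/s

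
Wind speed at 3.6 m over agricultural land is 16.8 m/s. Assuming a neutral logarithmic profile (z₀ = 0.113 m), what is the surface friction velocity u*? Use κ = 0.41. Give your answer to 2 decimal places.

u* ≈ 1.99 m/s

Log law: V(z) = (u*/κ) · ln(z/z₀) ⇒ u* = κ · V / ln(z/z₀)
u* = 0.41 × 16.8 / ln(3.6/0.113) = 0.41 × 16.8 / 3.4613
   = 6.8880 / 3.4613 = 1.9900 m/s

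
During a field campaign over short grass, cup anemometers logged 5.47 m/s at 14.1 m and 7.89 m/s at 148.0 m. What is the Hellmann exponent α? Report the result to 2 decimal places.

α ≈ 0.16

Power law: V₂/V₁ = (z₂/z₁)^α ⇒ α = ln(V₂/V₁) / ln(z₂/z₁)
α = ln(7.89/5.47) / ln(148.0/14.1) = ln(1.4424) / ln(10.4965)
  = 0.36632 / 2.35104 = 0.15581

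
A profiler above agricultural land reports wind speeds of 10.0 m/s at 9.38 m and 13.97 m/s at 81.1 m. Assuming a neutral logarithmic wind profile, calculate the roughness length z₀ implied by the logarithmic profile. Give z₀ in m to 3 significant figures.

z₀ ≈ 0.0410 m

Log law: V(z) ∝ ln(z/z₀). With r = V₁/V₂ = 10.0/13.97 = 0.71582,
r · ln(z₂/z₀) = ln(z₁/z₀) ⇒ ln z₀ = (ln z₁ − r·ln z₂)/(1 − r)
ln z₀ = (2.23858 − 0.71582×4.39568) / 0.28418 = -3.1949
z₀ = exp(-3.1949) = 0.04097 m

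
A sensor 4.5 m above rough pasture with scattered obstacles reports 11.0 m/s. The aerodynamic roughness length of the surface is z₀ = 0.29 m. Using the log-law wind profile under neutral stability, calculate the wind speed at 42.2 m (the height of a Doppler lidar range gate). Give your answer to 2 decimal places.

Log law: V(z) ∝ ln(z/z₀), so V₂/V₁ = ln(z₂/z₀) / ln(z₁/z₀).
ln(42.2/0.29) = 4.9803, ln(4.5/0.29) = 2.7420
V₂ = 11.0 × 4.9803/2.7420 = 11.0 × 1.8163 = 19.9797 m/s

19.98 m/s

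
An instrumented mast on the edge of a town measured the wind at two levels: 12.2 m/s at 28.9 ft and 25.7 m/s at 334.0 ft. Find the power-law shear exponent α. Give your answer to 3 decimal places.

α ≈ 0.304

Power law: V₂/V₁ = (z₂/z₁)^α ⇒ α = ln(V₂/V₁) / ln(z₂/z₁)
α = ln(25.7/12.2) / ln(334.0/28.9) = ln(2.1066) / ln(11.5571)
  = 0.74506 / 2.44730 = 0.30444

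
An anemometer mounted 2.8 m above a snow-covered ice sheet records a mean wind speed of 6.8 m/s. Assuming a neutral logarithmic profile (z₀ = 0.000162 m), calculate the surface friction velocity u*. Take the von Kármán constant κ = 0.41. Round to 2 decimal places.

u* ≈ 0.29 m/s

Log law: V(z) = (u*/κ) · ln(z/z₀) ⇒ u* = κ · V / ln(z/z₀)
u* = 0.41 × 6.8 / ln(2.8/0.000162) = 0.41 × 6.8 / 9.7575
   = 2.7880 / 9.7575 = 0.2857 m/s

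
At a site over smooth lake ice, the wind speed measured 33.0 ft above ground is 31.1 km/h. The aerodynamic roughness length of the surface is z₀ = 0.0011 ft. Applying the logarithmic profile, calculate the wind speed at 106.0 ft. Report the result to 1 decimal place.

Log law: V(z) ∝ ln(z/z₀), so V₂/V₁ = ln(z₂/z₀) / ln(z₁/z₀).
ln(106.0/0.0011) = 11.4759, ln(33.0/0.0011) = 10.3090
V₂ = 31.1 × 11.4759/10.3090 = 31.1 × 1.1132 = 34.6204 km/h

34.6 km/h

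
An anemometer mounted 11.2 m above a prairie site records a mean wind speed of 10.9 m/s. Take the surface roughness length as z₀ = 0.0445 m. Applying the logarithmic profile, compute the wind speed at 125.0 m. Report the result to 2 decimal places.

15.66 m/s

Log law: V(z) ∝ ln(z/z₀), so V₂/V₁ = ln(z₂/z₀) / ln(z₁/z₀).
ln(125.0/0.0445) = 7.9406, ln(11.2/0.0445) = 5.5282
V₂ = 10.9 × 7.9406/5.5282 = 10.9 × 1.4364 = 15.6566 m/s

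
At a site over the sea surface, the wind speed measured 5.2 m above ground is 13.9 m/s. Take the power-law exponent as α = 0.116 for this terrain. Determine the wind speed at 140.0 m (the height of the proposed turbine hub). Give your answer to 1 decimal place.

20.4 m/s

Power-law profile: V₂ = V₁ · (z₂/z₁)^α
V₂ = 13.9 × (140.0/5.2)^0.116 = 13.9 × (26.9231)^0.116
    = 13.9 × 1.4652 = 20.3662 m/s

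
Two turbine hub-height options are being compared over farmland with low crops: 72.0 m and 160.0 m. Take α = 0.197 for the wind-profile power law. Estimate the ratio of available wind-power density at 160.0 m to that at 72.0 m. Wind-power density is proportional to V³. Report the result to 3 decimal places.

Speed ratio: V_B/V_A = (z_B/z_A)^α = (160.0/72.0)^0.197 = (2.2222)^0.197 = 1.17035
Power-density ratio: P_B/P_A = (V_B/V_A)³ = (1.17035)³ = 1.60307

1.603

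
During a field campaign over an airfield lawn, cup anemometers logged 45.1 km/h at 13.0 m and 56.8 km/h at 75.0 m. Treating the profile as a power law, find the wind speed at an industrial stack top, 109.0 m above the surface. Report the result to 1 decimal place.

59.7 km/h

First find α: α = ln(V₂/V₁)/ln(z₂/z₁) = ln(56.8/45.1)/ln(75.0/13.0) = 0.23065/1.75254 = 0.1316
Extrapolate from 75.0 m to 109.0 m: V₃ = 56.8 × (109.0/75.0)^0.1316 = 56.8 × 1.0504 = 59.6647 km/h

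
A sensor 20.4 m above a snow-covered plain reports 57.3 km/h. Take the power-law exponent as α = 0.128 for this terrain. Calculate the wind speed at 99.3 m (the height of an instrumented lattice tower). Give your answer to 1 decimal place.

Power-law profile: V₂ = V₁ · (z₂/z₁)^α
V₂ = 57.3 × (99.3/20.4)^0.128 = 57.3 × (4.8676)^0.128
    = 57.3 × 1.2246 = 70.1668 km/h

70.2 km/h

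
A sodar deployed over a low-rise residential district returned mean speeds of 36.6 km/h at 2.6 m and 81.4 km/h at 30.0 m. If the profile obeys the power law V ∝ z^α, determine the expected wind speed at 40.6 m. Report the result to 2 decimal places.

89.86 km/h

First find α: α = ln(V₂/V₁)/ln(z₂/z₁) = ln(81.4/36.6)/ln(30.0/2.6) = 0.79933/2.44569 = 0.3268
Extrapolate from 30.0 m to 40.6 m: V₃ = 81.4 × (40.6/30.0)^0.3268 = 81.4 × 1.1039 = 89.8611 km/h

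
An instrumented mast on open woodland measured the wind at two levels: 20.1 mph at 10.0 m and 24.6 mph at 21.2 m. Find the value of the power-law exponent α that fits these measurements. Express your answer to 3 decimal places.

Power law: V₂/V₁ = (z₂/z₁)^α ⇒ α = ln(V₂/V₁) / ln(z₂/z₁)
α = ln(24.6/20.1) / ln(21.2/10.0) = ln(1.2239) / ln(2.1200)
  = 0.20203 / 0.75142 = 0.26886

α ≈ 0.269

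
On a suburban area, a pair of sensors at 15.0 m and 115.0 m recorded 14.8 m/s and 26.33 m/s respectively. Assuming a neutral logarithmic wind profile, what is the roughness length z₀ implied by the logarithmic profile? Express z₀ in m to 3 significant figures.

z₀ ≈ 1.10 m

Log law: V(z) ∝ ln(z/z₀). With r = V₁/V₂ = 14.8/26.33 = 0.56210,
r · ln(z₂/z₀) = ln(z₁/z₀) ⇒ ln z₀ = (ln z₁ − r·ln z₂)/(1 − r)
ln z₀ = (2.70805 − 0.56210×4.74493) / 0.43790 = 0.0935
z₀ = exp(0.0935) = 1.098 m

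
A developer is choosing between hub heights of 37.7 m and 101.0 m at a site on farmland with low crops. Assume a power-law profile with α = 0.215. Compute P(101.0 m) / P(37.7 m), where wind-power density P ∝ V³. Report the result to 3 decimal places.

Speed ratio: V_B/V_A = (z_B/z_A)^α = (101.0/37.7)^0.215 = (2.6790)^0.215 = 1.23599
Power-density ratio: P_B/P_A = (V_B/V_A)³ = (1.23599)³ = 1.88820

1.888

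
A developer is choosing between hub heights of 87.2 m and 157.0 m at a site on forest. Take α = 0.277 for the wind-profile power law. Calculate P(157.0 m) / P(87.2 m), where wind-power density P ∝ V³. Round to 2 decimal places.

1.63

Speed ratio: V_B/V_A = (z_B/z_A)^α = (157.0/87.2)^0.277 = (1.8005)^0.277 = 1.17690
Power-density ratio: P_B/P_A = (V_B/V_A)³ = (1.17690)³ = 1.63013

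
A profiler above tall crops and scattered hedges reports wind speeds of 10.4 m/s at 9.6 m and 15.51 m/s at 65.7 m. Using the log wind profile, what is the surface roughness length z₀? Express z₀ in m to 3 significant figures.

Log law: V(z) ∝ ln(z/z₀). With r = V₁/V₂ = 10.4/15.51 = 0.67054,
r · ln(z₂/z₀) = ln(z₁/z₀) ⇒ ln z₀ = (ln z₁ − r·ln z₂)/(1 − r)
ln z₀ = (2.26176 − 0.67054×4.18510) / 0.32946 = -1.6527
z₀ = exp(-1.6527) = 0.1915 m

z₀ ≈ 0.192 m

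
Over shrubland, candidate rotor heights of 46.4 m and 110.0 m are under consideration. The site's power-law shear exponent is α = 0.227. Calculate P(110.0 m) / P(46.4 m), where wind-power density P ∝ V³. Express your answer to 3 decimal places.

1.800

Speed ratio: V_B/V_A = (z_B/z_A)^α = (110.0/46.4)^0.227 = (2.3707)^0.227 = 1.21646
Power-density ratio: P_B/P_A = (V_B/V_A)³ = (1.21646)³ = 1.80007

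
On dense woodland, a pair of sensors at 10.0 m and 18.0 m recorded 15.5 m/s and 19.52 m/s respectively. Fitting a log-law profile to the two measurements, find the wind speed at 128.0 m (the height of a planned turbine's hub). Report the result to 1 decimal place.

32.9 m/s

Log law: V ∝ ln(z/z₀). From the pair, with r = V₁/V₂ = 0.79406,
ln z₀ = (ln z₁ − r·ln z₂)/(1 − r) = (2.3026 − 0.79406×2.8904)/0.20594 = 0.0362 → z₀ = 1.037 m
V₃ = V₁ · ln(z₃/z₀)/ln(z₁/z₀) = 15.5 × 4.8158/2.2663 = 32.9362 m/s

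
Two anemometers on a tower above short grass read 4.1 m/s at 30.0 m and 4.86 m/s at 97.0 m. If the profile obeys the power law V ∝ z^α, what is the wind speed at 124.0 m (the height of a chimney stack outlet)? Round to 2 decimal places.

First find α: α = ln(V₂/V₁)/ln(z₂/z₁) = ln(4.86/4.1)/ln(97.0/30.0) = 0.17005/1.17351 = 0.1449
Extrapolate from 97.0 m to 124.0 m: V₃ = 4.86 × (124.0/97.0)^0.1449 = 4.86 × 1.0362 = 5.0361 m/s

5.04 m/s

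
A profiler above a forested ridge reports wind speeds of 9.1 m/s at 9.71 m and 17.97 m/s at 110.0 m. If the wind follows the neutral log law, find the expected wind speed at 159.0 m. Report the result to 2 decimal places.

19.32 m/s

Log law: V ∝ ln(z/z₀). From the pair, with r = V₁/V₂ = 0.50640,
ln z₀ = (ln z₁ − r·ln z₂)/(1 − r) = (2.2732 − 0.50640×4.7005)/0.49360 = -0.2171 → z₀ = 0.8048 m
V₃ = V₁ · ln(z₃/z₀)/ln(z₁/z₀) = 9.1 × 5.2860/2.4903 = 19.3163 m/s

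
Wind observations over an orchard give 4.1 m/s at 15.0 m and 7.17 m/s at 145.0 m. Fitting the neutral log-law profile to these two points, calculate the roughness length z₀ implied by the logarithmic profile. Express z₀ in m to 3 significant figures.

z₀ ≈ 0.725 m

Log law: V(z) ∝ ln(z/z₀). With r = V₁/V₂ = 4.1/7.17 = 0.57183,
r · ln(z₂/z₀) = ln(z₁/z₀) ⇒ ln z₀ = (ln z₁ − r·ln z₂)/(1 − r)
ln z₀ = (2.70805 − 0.57183×4.97673) / 0.42817 = -0.3218
z₀ = exp(-0.3218) = 0.7249 m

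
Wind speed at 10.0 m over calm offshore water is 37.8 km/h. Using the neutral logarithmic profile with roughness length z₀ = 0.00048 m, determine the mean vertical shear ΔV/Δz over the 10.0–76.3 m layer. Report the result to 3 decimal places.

Log law: V₂ = V₁ · ln(z₂/z₀)/ln(z₁/z₀) = 37.8 × 11.9764/9.9443 = 45.5243 km/h
ΔV/Δz = (45.5243 − 37.8)/(76.3 − 10.0) = 7.7243/66.3000 = 0.11651 km/h/m

0.117 km/h/m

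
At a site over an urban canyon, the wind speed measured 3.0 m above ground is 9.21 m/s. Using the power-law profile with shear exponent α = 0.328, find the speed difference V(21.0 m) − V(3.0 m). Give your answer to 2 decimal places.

8.23 m/s

Power law: V₂ = V₁ · (z₂/z₁)^α = 9.21 × (7.0000)^0.328 = 17.4362 m/s
ΔV = 17.4362 − 9.21 = 8.2262 m/s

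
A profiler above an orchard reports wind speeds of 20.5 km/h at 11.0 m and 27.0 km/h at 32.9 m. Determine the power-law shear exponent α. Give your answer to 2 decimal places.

α ≈ 0.25

Power law: V₂/V₁ = (z₂/z₁)^α ⇒ α = ln(V₂/V₁) / ln(z₂/z₁)
α = ln(27.0/20.5) / ln(32.9/11.0) = ln(1.3171) / ln(2.9909)
  = 0.27541 / 1.09558 = 0.25139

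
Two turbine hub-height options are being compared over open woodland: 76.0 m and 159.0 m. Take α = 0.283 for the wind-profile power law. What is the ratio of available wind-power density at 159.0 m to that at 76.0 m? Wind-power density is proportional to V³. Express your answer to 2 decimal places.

1.87

Speed ratio: V_B/V_A = (z_B/z_A)^α = (159.0/76.0)^0.283 = (2.0921)^0.283 = 1.23232
Power-density ratio: P_B/P_A = (V_B/V_A)³ = (1.23232)³ = 1.87144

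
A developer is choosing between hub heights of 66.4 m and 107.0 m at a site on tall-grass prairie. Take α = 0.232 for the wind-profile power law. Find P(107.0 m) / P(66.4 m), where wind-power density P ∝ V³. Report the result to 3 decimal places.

1.394

Speed ratio: V_B/V_A = (z_B/z_A)^α = (107.0/66.4)^0.232 = (1.6114)^0.232 = 1.11705
Power-density ratio: P_B/P_A = (V_B/V_A)³ = (1.11705)³ = 1.39387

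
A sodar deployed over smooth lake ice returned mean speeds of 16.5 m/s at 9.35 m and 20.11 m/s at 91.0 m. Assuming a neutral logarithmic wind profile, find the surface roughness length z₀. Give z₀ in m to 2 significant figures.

Log law: V(z) ∝ ln(z/z₀). With r = V₁/V₂ = 16.5/20.11 = 0.82049,
r · ln(z₂/z₀) = ln(z₁/z₀) ⇒ ln z₀ = (ln z₁ − r·ln z₂)/(1 − r)
ln z₀ = (2.23538 − 0.82049×4.51086) / 0.17951 = -8.1650
z₀ = exp(-8.1650) = 0.0002844 m

z₀ ≈ 0.00028 m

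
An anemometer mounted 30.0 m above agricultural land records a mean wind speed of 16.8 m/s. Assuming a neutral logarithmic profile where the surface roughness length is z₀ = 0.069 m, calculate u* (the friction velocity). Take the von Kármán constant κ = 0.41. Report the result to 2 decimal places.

u* ≈ 1.13 m/s

Log law: V(z) = (u*/κ) · ln(z/z₀) ⇒ u* = κ · V / ln(z/z₀)
u* = 0.41 × 16.8 / ln(30.0/0.069) = 0.41 × 16.8 / 6.0748
   = 6.8880 / 6.0748 = 1.1339 m/s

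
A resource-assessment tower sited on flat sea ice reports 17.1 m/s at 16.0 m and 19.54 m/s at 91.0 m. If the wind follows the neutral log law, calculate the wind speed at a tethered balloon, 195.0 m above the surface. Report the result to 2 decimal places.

20.61 m/s

Log law: V ∝ ln(z/z₀). From the pair, with r = V₁/V₂ = 0.87513,
ln z₀ = (ln z₁ − r·ln z₂)/(1 − r) = (2.7726 − 0.87513×4.5109)/0.12487 = -9.4096 → z₀ = 0.00008194 m
V₃ = V₁ · ln(z₃/z₀)/ln(z₁/z₀) = 17.1 × 14.6826/12.1821 = 20.6098 m/s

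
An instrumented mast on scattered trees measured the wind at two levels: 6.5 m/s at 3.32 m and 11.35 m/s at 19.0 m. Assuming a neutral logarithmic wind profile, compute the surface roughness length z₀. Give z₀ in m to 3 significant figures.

Log law: V(z) ∝ ln(z/z₀). With r = V₁/V₂ = 6.5/11.35 = 0.57269,
r · ln(z₂/z₀) = ln(z₁/z₀) ⇒ ln z₀ = (ln z₁ − r·ln z₂)/(1 − r)
ln z₀ = (1.19996 − 0.57269×2.94444) / 0.42731 = -1.1380
z₀ = exp(-1.1380) = 0.3205 m

z₀ ≈ 0.320 m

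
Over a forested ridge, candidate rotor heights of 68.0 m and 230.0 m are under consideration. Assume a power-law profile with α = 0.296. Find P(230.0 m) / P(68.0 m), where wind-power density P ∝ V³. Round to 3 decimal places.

2.951

Speed ratio: V_B/V_A = (z_B/z_A)^α = (230.0/68.0)^0.296 = (3.3824)^0.296 = 1.43433
Power-density ratio: P_B/P_A = (V_B/V_A)³ = (1.43433)³ = 2.95085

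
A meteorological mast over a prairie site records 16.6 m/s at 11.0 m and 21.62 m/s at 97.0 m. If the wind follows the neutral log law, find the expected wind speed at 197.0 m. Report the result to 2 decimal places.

Log law: V ∝ ln(z/z₀). From the pair, with r = V₁/V₂ = 0.76781,
ln z₀ = (ln z₁ − r·ln z₂)/(1 − r) = (2.3979 − 0.76781×4.5747)/0.23219 = -4.8003 → z₀ = 0.008227 m
V₃ = V₁ · ln(z₃/z₀)/ln(z₁/z₀) = 16.6 × 10.0835/7.1982 = 23.2539 m/s

23.25 m/s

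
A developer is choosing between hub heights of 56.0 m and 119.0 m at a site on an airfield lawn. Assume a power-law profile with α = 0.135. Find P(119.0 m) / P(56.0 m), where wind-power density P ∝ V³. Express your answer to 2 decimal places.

Speed ratio: V_B/V_A = (z_B/z_A)^α = (119.0/56.0)^0.135 = (2.1250)^0.135 = 1.10712
Power-density ratio: P_B/P_A = (V_B/V_A)³ = (1.10712)³ = 1.35700

1.36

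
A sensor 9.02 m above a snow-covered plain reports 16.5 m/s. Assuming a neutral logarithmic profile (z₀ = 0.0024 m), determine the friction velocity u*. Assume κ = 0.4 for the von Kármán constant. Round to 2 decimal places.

Log law: V(z) = (u*/κ) · ln(z/z₀) ⇒ u* = κ · V / ln(z/z₀)
u* = 0.4 × 16.5 / ln(9.02/0.0024) = 0.4 × 16.5 / 8.2317
   = 6.6000 / 8.2317 = 0.8018 m/s

u* ≈ 0.80 m/s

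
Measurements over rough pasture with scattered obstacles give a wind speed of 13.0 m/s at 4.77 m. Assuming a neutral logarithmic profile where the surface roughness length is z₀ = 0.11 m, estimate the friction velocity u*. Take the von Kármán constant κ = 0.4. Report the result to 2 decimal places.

u* ≈ 1.38 m/s

Log law: V(z) = (u*/κ) · ln(z/z₀) ⇒ u* = κ · V / ln(z/z₀)
u* = 0.4 × 13.0 / ln(4.77/0.11) = 0.4 × 13.0 / 3.7696
   = 5.2000 / 3.7696 = 1.3794 m/s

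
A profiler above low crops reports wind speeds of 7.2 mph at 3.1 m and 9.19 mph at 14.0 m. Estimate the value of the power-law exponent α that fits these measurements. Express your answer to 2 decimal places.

α ≈ 0.16

Power law: V₂/V₁ = (z₂/z₁)^α ⇒ α = ln(V₂/V₁) / ln(z₂/z₁)
α = ln(9.19/7.2) / ln(14.0/3.1) = ln(1.2764) / ln(4.5161)
  = 0.24403 / 1.50766 = 0.16186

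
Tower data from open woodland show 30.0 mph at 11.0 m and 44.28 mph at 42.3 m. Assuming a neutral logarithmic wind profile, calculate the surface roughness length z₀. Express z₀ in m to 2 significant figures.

Log law: V(z) ∝ ln(z/z₀). With r = V₁/V₂ = 30.0/44.28 = 0.67751,
r · ln(z₂/z₀) = ln(z₁/z₀) ⇒ ln z₀ = (ln z₁ − r·ln z₂)/(1 − r)
ln z₀ = (2.39790 − 0.67751×3.74479) / 0.32249 = -0.4317
z₀ = exp(-0.4317) = 0.6494 m

z₀ ≈ 0.65 m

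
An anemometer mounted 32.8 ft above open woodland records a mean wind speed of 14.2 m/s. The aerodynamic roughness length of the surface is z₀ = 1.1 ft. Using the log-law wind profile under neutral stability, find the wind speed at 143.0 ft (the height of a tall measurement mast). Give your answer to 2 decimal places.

Log law: V(z) ∝ ln(z/z₀), so V₂/V₁ = ln(z₂/z₀) / ln(z₁/z₀).
ln(143.0/1.1) = 4.8675, ln(32.8/1.1) = 3.3951
V₂ = 14.2 × 4.8675/3.3951 = 14.2 × 1.4337 = 20.3583 m/s

20.36 m/s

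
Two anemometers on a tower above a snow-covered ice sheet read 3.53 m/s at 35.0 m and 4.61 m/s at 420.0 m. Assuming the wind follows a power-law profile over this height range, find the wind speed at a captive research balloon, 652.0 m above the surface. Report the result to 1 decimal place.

4.8 m/s

First find α: α = ln(V₂/V₁)/ln(z₂/z₁) = ln(4.61/3.53)/ln(420.0/35.0) = 0.26693/2.48491 = 0.1074
Extrapolate from 420.0 m to 652.0 m: V₃ = 4.61 × (652.0/420.0)^0.1074 = 4.61 × 1.0484 = 4.8330 m/s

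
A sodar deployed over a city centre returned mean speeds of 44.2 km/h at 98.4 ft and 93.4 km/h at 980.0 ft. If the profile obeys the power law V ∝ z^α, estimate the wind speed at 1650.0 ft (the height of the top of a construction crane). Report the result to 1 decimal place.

First find α: α = ln(V₂/V₁)/ln(z₂/z₁) = ln(93.4/44.2)/ln(980.0/98.4) = 0.74817/2.29851 = 0.3255
Extrapolate from 980.0 ft to 1650.0 ft: V₃ = 93.4 × (1650.0/980.0)^0.3255 = 93.4 × 1.1848 = 110.6608 km/h

110.7 km/h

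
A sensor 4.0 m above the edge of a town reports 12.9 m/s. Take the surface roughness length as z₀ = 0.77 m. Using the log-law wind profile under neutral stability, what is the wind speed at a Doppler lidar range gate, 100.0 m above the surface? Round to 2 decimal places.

38.10 m/s

Log law: V(z) ∝ ln(z/z₀), so V₂/V₁ = ln(z₂/z₀) / ln(z₁/z₀).
ln(100.0/0.77) = 4.8665, ln(4.0/0.77) = 1.6477
V₂ = 12.9 × 4.8665/1.6477 = 12.9 × 2.9536 = 38.1015 m/s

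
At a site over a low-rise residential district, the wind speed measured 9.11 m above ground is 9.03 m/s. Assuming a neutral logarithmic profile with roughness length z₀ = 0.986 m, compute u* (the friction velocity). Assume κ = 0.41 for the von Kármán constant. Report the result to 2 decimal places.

Log law: V(z) = (u*/κ) · ln(z/z₀) ⇒ u* = κ · V / ln(z/z₀)
u* = 0.41 × 9.03 / ln(9.11/0.986) = 0.41 × 9.03 / 2.2235
   = 3.7023 / 2.2235 = 1.6651 m/s

u* ≈ 1.67 m/s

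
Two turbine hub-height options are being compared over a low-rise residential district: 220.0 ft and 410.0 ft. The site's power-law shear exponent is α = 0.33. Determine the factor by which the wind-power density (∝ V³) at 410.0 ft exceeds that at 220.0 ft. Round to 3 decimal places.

Speed ratio: V_B/V_A = (z_B/z_A)^α = (410.0/220.0)^0.33 = (1.8636)^0.33 = 1.22806
Power-density ratio: P_B/P_A = (V_B/V_A)³ = (1.22806)³ = 1.85207

1.852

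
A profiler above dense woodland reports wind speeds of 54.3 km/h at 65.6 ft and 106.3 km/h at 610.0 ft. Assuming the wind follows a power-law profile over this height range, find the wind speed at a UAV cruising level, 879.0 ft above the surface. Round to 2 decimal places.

118.67 km/h

First find α: α = ln(V₂/V₁)/ln(z₂/z₁) = ln(106.3/54.3)/ln(610.0/65.6) = 0.67174/2.22988 = 0.3012
Extrapolate from 610.0 ft to 879.0 ft: V₃ = 106.3 × (879.0/610.0)^0.3012 = 106.3 × 1.1163 = 118.6666 km/h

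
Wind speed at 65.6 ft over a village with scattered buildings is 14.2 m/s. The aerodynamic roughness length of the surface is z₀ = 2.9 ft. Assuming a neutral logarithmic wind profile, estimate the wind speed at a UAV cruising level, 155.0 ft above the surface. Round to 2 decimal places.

Log law: V(z) ∝ ln(z/z₀), so V₂/V₁ = ln(z₂/z₀) / ln(z₁/z₀).
ln(155.0/2.9) = 3.9787, ln(65.6/2.9) = 3.1189
V₂ = 14.2 × 3.9787/3.1189 = 14.2 × 1.2757 = 18.1148 m/s

18.11 m/s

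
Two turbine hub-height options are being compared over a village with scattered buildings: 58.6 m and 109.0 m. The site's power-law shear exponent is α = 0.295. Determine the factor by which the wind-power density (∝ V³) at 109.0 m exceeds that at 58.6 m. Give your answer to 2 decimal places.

Speed ratio: V_B/V_A = (z_B/z_A)^α = (109.0/58.6)^0.295 = (1.8601)^0.295 = 1.20091
Power-density ratio: P_B/P_A = (V_B/V_A)³ = (1.20091)³ = 1.73194

1.73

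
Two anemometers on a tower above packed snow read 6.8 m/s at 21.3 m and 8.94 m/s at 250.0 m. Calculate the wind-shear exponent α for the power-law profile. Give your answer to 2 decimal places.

Power law: V₂/V₁ = (z₂/z₁)^α ⇒ α = ln(V₂/V₁) / ln(z₂/z₁)
α = ln(8.94/6.8) / ln(250.0/21.3) = ln(1.3147) / ln(11.7371)
  = 0.27361 / 2.46275 = 0.11110

α ≈ 0.11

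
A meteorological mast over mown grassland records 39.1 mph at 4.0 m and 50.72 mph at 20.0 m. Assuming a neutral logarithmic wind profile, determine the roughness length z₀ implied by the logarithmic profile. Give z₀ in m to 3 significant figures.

Log law: V(z) ∝ ln(z/z₀). With r = V₁/V₂ = 39.1/50.72 = 0.77090,
r · ln(z₂/z₀) = ln(z₁/z₀) ⇒ ln z₀ = (ln z₁ − r·ln z₂)/(1 − r)
ln z₀ = (1.38629 − 0.77090×2.99573) / 0.22910 = -4.0293
z₀ = exp(-4.0293) = 0.01779 m

z₀ ≈ 0.0178 m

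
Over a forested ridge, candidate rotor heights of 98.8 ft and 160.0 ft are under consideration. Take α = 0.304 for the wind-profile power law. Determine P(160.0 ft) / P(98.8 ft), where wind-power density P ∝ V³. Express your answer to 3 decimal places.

1.552

Speed ratio: V_B/V_A = (z_B/z_A)^α = (160.0/98.8)^0.304 = (1.6194)^0.304 = 1.15783
Power-density ratio: P_B/P_A = (V_B/V_A)³ = (1.15783)³ = 1.55217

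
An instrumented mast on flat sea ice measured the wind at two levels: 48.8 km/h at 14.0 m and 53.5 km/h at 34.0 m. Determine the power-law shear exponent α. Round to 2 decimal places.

α ≈ 0.10

Power law: V₂/V₁ = (z₂/z₁)^α ⇒ α = ln(V₂/V₁) / ln(z₂/z₁)
α = ln(53.5/48.8) / ln(34.0/14.0) = ln(1.0963) / ln(2.4286)
  = 0.09195 / 0.88730 = 0.10363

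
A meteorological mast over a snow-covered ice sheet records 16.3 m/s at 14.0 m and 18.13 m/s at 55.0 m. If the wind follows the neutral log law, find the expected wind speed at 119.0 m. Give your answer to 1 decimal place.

19.2 m/s

Log law: V ∝ ln(z/z₀). From the pair, with r = V₁/V₂ = 0.89906,
ln z₀ = (ln z₁ − r·ln z₂)/(1 − r) = (2.6391 − 0.89906×4.0073)/0.10094 = -9.5483 → z₀ = 0.00007132 m
V₃ = V₁ · ln(z₃/z₀)/ln(z₁/z₀) = 16.3 × 14.3274/12.1874 = 19.1622 m/s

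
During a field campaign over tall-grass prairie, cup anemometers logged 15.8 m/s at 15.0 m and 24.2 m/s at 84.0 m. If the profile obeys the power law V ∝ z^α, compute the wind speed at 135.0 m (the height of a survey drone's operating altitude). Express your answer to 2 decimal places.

27.22 m/s

First find α: α = ln(V₂/V₁)/ln(z₂/z₁) = ln(24.2/15.8)/ln(84.0/15.0) = 0.42634/1.72277 = 0.2475
Extrapolate from 84.0 m to 135.0 m: V₃ = 24.2 × (135.0/84.0)^0.2475 = 24.2 × 1.1246 = 27.2150 m/s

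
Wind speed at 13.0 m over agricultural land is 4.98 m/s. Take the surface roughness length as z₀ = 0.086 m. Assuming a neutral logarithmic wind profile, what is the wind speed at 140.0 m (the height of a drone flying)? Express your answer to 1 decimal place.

Log law: V(z) ∝ ln(z/z₀), so V₂/V₁ = ln(z₂/z₀) / ln(z₁/z₀).
ln(140.0/0.086) = 7.3951, ln(13.0/0.086) = 5.0184
V₂ = 4.98 × 7.3951/5.0184 = 4.98 × 1.4736 = 7.3385 m/s

7.3 m/s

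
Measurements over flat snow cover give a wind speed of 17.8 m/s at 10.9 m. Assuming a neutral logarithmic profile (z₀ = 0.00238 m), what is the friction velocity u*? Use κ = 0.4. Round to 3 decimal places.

u* ≈ 0.845 m/s

Log law: V(z) = (u*/κ) · ln(z/z₀) ⇒ u* = κ · V / ln(z/z₀)
u* = 0.4 × 17.8 / ln(10.9/0.00238) = 0.4 × 17.8 / 8.4294
   = 7.1200 / 8.4294 = 0.8447 m/s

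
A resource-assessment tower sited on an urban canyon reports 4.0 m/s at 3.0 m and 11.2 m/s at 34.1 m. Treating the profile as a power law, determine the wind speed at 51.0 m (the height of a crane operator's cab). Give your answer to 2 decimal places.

First find α: α = ln(V₂/V₁)/ln(z₂/z₁) = ln(11.2/4.0)/ln(34.1/3.0) = 1.02962/2.43069 = 0.4236
Extrapolate from 34.1 m to 51.0 m: V₃ = 11.2 × (51.0/34.1)^0.4236 = 11.2 × 1.1859 = 13.2822 m/s

13.28 m/s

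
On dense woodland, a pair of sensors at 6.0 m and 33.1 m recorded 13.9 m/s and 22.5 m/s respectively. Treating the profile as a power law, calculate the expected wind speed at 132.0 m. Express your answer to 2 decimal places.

First find α: α = ln(V₂/V₁)/ln(z₂/z₁) = ln(22.5/13.9)/ln(33.1/6.0) = 0.48163/1.70777 = 0.2820
Extrapolate from 33.1 m to 132.0 m: V₃ = 22.5 × (132.0/33.1)^0.2820 = 22.5 × 1.4771 = 33.2357 m/s

33.24 m/s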